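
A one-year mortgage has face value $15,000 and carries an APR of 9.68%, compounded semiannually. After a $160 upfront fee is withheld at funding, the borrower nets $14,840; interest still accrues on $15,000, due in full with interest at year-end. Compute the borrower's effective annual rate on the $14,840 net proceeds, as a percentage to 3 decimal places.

Amount owed after one year: 15,000 × (1 + 0.0968/2)^2 = 15,000 × 1.099143 = $16,487.14.
Effective rate on net proceeds: 16,487.14 / 14,840 − 1 = 0.110993 = 11.099%.

11.099%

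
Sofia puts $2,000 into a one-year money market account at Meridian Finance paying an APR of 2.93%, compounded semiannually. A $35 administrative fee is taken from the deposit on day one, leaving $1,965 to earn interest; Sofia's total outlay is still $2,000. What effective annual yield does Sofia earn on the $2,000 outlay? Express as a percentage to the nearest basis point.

Value after one year: 1,965 × (1 + 0.0293/2)^2 = 1,965 × 1.029515 = $2,023.00.
Effective yield on the $2,000 outlay: 2,023.00 / 2,000 − 1 = 0.011498 = 1.15%.

1.15%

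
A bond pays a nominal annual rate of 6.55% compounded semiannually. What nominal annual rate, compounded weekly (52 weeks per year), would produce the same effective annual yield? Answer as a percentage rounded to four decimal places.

EAR = (1 + 0.0655/2)^2 − 1 = 0.066573.
Solve (1 + r/52)^52 = 1.066573: r/52 = 1.066573^(1/52) − 1 = 0.001240, so r = 0.064490 = 6.4490%.

6.4490%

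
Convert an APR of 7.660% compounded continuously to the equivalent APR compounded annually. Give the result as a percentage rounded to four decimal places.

EAR under continuous compounding: e^0.07660 − 1 = 0.079610.
Compounded annually, the equivalent nominal rate is the EAR itself: 7.9610%.

7.9610%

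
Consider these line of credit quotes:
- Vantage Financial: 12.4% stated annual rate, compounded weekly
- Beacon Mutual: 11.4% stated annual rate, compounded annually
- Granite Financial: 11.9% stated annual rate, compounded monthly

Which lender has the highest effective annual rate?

Vantage Financial: (1 + 0.124/52)^52 − 1 = 13.185%
Beacon Mutual: compounded annually, EAR = 11.400%
Granite Financial: (1 + 0.119/12)^12 − 1 = 12.571%
The highest effective annual rate is Vantage Financial at 13.185%.

Vantage Financial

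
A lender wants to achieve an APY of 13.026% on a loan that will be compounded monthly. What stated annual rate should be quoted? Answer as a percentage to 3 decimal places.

12.307%

(1 + r/12)^12 − 1 = 0.13026, so 1 + r/12 = 1.13026^(1/12).
r/12 = 0.010256, so r = 0.123075 = 12.307%.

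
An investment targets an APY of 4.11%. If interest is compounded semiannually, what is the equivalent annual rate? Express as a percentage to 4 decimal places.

4.0686%

(1 + r/2)^2 − 1 = 0.0411, so 1 + r/2 = 1.0411^(1/2).
r/2 = 0.020343, so r = 0.040686 = 4.0686%.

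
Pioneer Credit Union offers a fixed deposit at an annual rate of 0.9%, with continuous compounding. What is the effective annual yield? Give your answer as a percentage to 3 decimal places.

With continuous compounding, EAR = e^0.009 − 1.
e^0.009 = 1.009041, so EAR = 0.009041 = 0.904%.

0.904%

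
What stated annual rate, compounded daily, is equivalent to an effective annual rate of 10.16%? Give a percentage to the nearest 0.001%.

(1 + r/365)^365 − 1 = 0.1016, so 1 + r/365 = 1.1016^(1/365).
r/365 = 0.000265, so r = 0.096776 = 9.678%.

9.678%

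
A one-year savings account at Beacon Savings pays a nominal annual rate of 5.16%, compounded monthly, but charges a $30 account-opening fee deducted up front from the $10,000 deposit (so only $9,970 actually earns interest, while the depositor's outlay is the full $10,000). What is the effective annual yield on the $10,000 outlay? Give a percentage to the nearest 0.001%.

Value after one year: 9,970 × (1 + 0.0516/12)^12 = 9,970 × 1.052838 = $10,496.79.
Effective yield on the $10,000 outlay: 10,496.79 / 10,000 − 1 = 0.049679 = 4.968%.

4.968%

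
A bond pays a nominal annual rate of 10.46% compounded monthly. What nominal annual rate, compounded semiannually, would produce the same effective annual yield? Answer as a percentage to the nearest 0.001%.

EAR = (1 + 0.1046/12)^12 − 1 = 0.109763.
Solve (1 + r/2)^2 = 1.109763: r/2 = 1.109763^(1/2) − 1 = 0.053453, so r = 0.106906 = 10.691%.

10.691%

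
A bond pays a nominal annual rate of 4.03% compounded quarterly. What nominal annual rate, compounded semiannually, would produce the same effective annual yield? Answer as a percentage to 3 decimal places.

4.050%

EAR = (1 + 0.0403/4)^4 − 1 = 0.040913.
Solve (1 + r/2)^2 = 1.040913: r/2 = 1.040913^(1/2) − 1 = 0.020252, so r = 0.040503 = 4.050%.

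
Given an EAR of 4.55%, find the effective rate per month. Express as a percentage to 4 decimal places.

0.3715%

The per-month rate i satisfies (1 + i)^12 = 1 + 0.0455.
i = 1.0455^(1/12) − 1 = 0.0037148 = 0.3715%.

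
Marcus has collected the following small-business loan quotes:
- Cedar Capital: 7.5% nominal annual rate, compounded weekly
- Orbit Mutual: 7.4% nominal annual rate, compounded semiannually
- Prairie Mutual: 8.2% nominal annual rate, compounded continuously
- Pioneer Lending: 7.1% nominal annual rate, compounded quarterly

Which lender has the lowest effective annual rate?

Pioneer Lending

Cedar Capital: (1 + 0.075/52)^52 − 1 = 7.783%
Orbit Mutual: (1 + 0.074/2)^2 − 1 = 7.537%
Prairie Mutual: e^0.082 − 1 = 8.546%
Pioneer Lending: (1 + 0.071/4)^4 − 1 = 7.291%
The lowest effective annual rate is Pioneer Lending at 7.291%.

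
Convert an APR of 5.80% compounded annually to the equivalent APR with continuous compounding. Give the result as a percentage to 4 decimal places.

Compounded annually, EAR = nominal = 0.058000.
Equivalent continuous rate: r = ln(1 + 0.058000) = 0.056380 = 5.6380%.

5.6380%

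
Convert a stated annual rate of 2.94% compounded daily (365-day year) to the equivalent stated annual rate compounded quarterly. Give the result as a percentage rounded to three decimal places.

EAR = (1 + 0.0294/365)^365 − 1 = 0.029835.
Solve (1 + r/4)^4 = 1.029835: r/4 = 1.029835^(1/4) − 1 = 0.007377, so r = 0.029507 = 2.951%.

2.951%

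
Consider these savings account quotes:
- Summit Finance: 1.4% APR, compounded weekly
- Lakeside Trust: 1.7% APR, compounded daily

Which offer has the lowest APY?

Summit Finance: (1 + 0.014/52)^52 − 1 = 1.410%
Lakeside Trust: (1 + 0.017/365)^365 − 1 = 1.714%
The lowest effective annual rate is Summit Finance at 1.410%.

Summit Finance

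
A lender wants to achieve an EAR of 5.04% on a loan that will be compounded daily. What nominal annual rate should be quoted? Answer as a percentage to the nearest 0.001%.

(1 + r/365)^365 − 1 = 0.0504, so 1 + r/365 = 1.0504^(1/365).
r/365 = 0.000135, so r = 0.049174 = 4.917%.

4.917%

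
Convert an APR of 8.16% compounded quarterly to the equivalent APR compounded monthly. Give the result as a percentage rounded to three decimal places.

EAR = (1 + 0.0816/4)^4 − 1 = 0.084131.
Solve (1 + r/12)^12 = 1.084131: r/12 = 1.084131^(1/12) − 1 = 0.006754, so r = 0.081051 = 8.105%.

8.105%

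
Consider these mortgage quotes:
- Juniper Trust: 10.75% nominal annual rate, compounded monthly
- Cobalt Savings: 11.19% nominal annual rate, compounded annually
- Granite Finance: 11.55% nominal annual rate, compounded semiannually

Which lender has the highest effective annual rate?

Juniper Trust: (1 + 0.1075/12)^12 − 1 = 11.296%
Cobalt Savings: compounded annually, EAR = 11.190%
Granite Finance: (1 + 0.1155/2)^2 − 1 = 11.884%
The highest effective annual rate is Granite Finance at 11.884%.

Granite Finance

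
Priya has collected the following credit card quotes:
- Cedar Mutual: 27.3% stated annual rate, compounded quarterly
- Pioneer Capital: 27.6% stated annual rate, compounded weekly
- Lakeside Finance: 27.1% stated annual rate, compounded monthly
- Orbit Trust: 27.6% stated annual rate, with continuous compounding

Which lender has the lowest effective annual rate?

Cedar Mutual: (1 + 0.273/4)^4 − 1 = 30.224%
Pioneer Capital: (1 + 0.276/52)^52 − 1 = 31.689%
Lakeside Finance: (1 + 0.271/12)^12 − 1 = 30.733%
Orbit Trust: e^0.276 − 1 = 31.785%
The lowest effective annual rate is Cedar Mutual at 30.224%.

Cedar Mutual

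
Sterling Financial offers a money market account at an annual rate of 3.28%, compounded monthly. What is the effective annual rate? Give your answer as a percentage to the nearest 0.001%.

EAR = (1 + 0.0328/12)^12 − 1.
= (1 + 0.002733)^12 − 1 = 1.033298 − 1 = 3.330%.

3.330%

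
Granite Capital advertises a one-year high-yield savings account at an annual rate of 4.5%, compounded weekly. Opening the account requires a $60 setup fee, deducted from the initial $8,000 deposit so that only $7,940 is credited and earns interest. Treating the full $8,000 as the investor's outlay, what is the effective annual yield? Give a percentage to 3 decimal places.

Value after one year: 7,940 × (1 + 0.045/52)^52 = 7,940 × 1.046008 = $8,305.30.
Effective yield on the $8,000 outlay: 8,305.30 / 8,000 − 1 = 0.038162 = 3.816%.

3.816%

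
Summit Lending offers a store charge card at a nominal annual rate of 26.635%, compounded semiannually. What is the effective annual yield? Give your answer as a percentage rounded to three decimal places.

28.409%

EAR = (1 + 0.26635/2)^2 − 1.
= 1.284086 − 1 = 28.409%.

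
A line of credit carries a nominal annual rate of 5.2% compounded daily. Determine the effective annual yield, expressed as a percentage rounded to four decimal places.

5.3372%

EAR = (1 + 0.052/365)^365 − 1.
= (1 + 0.000142)^365 − 1 = 1.053372 − 1 = 5.3372%.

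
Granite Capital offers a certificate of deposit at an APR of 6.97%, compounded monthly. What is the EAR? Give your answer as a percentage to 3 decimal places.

7.197%

EAR = (1 + 0.0697/12)^12 − 1.
= (1 + 0.005808)^12 − 1 = 1.071970 − 1 = 7.197%.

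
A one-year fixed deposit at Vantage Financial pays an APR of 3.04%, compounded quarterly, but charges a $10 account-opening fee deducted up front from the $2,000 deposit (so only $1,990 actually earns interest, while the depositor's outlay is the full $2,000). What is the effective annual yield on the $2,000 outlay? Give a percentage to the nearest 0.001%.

Value after one year: 1,990 × (1 + 0.0304/4)^4 = 1,990 × 1.030748 = $2,051.19.
Effective yield on the $2,000 outlay: 2,051.19 / 2,000 − 1 = 0.025595 = 2.559%.

2.559%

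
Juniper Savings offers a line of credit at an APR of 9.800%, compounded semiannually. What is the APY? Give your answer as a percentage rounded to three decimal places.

EAR = (1 + 0.09800/2)^2 − 1.
= (1 + 0.049000)^2 − 1 = 1.100401 − 1 = 10.040%.

10.040%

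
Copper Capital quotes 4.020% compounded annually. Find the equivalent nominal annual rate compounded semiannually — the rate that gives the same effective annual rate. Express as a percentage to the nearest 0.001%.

3.980%

Compounded annually, EAR = nominal = 0.040200.
Solve (1 + r/2)^2 = 1.040200: r/2 = 1.040200^(1/2) − 1 = 0.019902, so r = 0.039804 = 3.980%.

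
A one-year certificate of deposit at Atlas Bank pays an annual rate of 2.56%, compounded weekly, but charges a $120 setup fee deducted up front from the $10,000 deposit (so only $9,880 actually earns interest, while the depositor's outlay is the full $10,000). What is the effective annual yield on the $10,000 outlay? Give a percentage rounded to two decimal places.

Value after one year: 9,880 × (1 + 0.0256/52)^52 = 9,880 × 1.025924 = $10,136.13.
Effective yield on the $10,000 outlay: 10,136.13 / 10,000 − 1 = 0.013613 = 1.36%.

1.36%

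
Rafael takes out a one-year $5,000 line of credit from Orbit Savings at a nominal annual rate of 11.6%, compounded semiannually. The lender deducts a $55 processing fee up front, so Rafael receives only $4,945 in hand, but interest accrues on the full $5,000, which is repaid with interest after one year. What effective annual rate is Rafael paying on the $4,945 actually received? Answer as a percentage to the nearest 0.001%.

Amount owed after one year: 5,000 × (1 + 0.116/2)^2 = 5,000 × 1.119364 = $5,596.82.
Effective rate on net proceeds: 5,596.82 / 4,945 − 1 = 0.131814 = 13.181%.

13.181%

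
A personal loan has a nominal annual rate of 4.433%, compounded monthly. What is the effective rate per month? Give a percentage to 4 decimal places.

0.3694%

With a nominal annual rate compounded monthly, the periodic rate is the nominal rate divided by 12.
i = 0.04433 / 12 = 0.0036942 = 0.3694%.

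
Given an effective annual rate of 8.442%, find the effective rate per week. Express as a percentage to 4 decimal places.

The per-week rate i satisfies (1 + i)^52 = 1 + 0.08442.
i = 1.08442^(1/52) − 1 = 0.0015598 = 0.1560%.

0.1560%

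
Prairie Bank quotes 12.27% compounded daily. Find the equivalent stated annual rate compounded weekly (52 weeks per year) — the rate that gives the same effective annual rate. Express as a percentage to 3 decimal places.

EAR = (1 + 0.1227/365)^365 − 1 = 0.130522.
Solve (1 + r/52)^52 = 1.130522: r/52 = 1.130522^(1/52) − 1 = 0.002362, so r = 0.122824 = 12.282%.

12.282%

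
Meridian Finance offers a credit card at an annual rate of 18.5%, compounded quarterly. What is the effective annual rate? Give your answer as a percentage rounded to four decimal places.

EAR = (1 + 0.185/4)^4 − 1.
= (1 + 0.046250)^4 − 1 = 1.198235 − 1 = 19.8235%.

19.8235%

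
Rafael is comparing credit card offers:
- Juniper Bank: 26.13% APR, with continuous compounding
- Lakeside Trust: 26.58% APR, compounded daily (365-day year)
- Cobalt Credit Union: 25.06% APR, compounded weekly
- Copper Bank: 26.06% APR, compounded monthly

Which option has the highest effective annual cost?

Lakeside Trust

Juniper Bank: e^0.2613 − 1 = 29.862%
Lakeside Trust: (1 + 0.2658/365)^365 − 1 = 30.435%
Cobalt Credit Union: (1 + 0.2506/52)^52 − 1 = 28.402%
Copper Bank: (1 + 0.2606/12)^12 − 1 = 29.409%
The highest effective annual rate is Lakeside Trust at 30.435%.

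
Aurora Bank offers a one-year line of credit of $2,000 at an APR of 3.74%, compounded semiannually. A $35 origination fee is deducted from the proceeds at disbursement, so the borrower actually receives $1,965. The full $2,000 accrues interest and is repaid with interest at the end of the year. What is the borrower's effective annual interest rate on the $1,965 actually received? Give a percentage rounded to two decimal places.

Amount owed after one year: 2,000 × (1 + 0.0374/2)^2 = 2,000 × 1.037750 = $2,075.50.
Effective rate on net proceeds: 2,075.50 / 1,965 − 1 = 0.056234 = 5.62%.

5.62%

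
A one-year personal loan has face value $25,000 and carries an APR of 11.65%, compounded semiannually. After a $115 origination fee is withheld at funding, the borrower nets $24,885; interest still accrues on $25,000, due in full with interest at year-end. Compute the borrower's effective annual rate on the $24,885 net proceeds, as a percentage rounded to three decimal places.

12.507%

Amount owed after one year: 25,000 × (1 + 0.1165/2)^2 = 25,000 × 1.119893 = $27,997.33.
Effective rate on net proceeds: 27,997.33 / 24,885 − 1 = 0.125068 = 12.507%.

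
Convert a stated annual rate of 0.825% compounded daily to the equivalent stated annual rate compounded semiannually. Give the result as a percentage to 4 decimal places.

0.8267%

EAR = (1 + 0.00825/365)^365 − 1 = 0.008284.
Solve (1 + r/2)^2 = 1.008284: r/2 = 1.008284^(1/2) − 1 = 0.004133, so r = 0.008267 = 0.8267%.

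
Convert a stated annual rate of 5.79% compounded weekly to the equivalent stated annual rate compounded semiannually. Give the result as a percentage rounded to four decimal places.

5.8713%

EAR = (1 + 0.0579/52)^52 − 1 = 0.059575.
Solve (1 + r/2)^2 = 1.059575: r/2 = 1.059575^(1/2) − 1 = 0.029357, so r = 0.058713 = 5.8713%.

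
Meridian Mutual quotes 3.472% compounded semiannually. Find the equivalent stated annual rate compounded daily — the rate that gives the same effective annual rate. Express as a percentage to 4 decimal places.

EAR = (1 + 0.03472/2)^2 − 1 = 0.035021.
Solve (1 + r/365)^365 = 1.035021: r/365 = 1.035021^(1/365) − 1 = 0.000094, so r = 0.034424 = 3.4424%.

3.4424%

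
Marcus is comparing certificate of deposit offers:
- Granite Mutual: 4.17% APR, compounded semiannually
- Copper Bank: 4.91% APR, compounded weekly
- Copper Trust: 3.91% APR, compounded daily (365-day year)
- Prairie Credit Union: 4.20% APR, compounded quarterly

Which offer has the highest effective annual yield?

Granite Mutual: (1 + 0.0417/2)^2 − 1 = 4.213%
Copper Bank: (1 + 0.0491/52)^52 − 1 = 5.030%
Copper Trust: (1 + 0.0391/365)^365 − 1 = 3.987%
Prairie Credit Union: (1 + 0.0420/4)^4 − 1 = 4.267%
The highest effective annual rate is Copper Bank at 5.030%.

Copper Bank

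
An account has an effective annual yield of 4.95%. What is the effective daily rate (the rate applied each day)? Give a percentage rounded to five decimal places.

The per-day rate i satisfies (1 + i)^365 = 1 + 0.0495.
i = 1.0495^(1/365) − 1 = 0.0001324 = 0.01324%.

0.01324%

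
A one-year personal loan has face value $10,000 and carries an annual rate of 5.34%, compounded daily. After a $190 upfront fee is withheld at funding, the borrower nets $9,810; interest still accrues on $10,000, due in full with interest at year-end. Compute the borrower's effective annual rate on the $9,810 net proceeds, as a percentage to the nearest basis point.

7.53%

Amount owed after one year: 10,000 × (1 + 0.0534/365)^365 = 10,000 × 1.054847 = $10,548.47.
Effective rate on net proceeds: 10,548.47 / 9,810 − 1 = 0.075278 = 7.53%.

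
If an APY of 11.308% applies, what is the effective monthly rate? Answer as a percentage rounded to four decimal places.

0.8968%

The per-month rate i satisfies (1 + i)^12 = 1 + 0.11308.
i = 1.11308^(1/12) − 1 = 0.0089675 = 0.8968%.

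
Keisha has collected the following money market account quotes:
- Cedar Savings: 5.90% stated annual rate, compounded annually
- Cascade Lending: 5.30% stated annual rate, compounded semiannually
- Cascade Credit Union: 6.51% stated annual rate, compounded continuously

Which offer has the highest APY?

Cascade Credit Union

Cedar Savings: compounded annually, EAR = 5.900%
Cascade Lending: (1 + 0.0530/2)^2 − 1 = 5.370%
Cascade Credit Union: e^0.0651 − 1 = 6.727%
The highest effective annual rate is Cascade Credit Union at 6.727%.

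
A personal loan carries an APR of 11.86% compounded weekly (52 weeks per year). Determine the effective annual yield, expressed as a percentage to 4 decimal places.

12.5767%

EAR = (1 + 0.1186/52)^52 − 1.
= 1.125767 − 1 = 12.5767%.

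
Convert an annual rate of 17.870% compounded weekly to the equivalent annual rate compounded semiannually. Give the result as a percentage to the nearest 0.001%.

18.659%

EAR = (1 + 0.17870/52)^52 − 1 = 0.195296.
Solve (1 + r/2)^2 = 1.195296: r/2 = 1.195296^(1/2) − 1 = 0.093296, so r = 0.186592 = 18.659%.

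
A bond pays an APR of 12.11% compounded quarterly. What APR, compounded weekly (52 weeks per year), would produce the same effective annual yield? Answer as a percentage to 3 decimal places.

EAR = (1 + 0.1211/4)^4 − 1 = 0.126711.
Solve (1 + r/52)^52 = 1.126711: r/52 = 1.126711^(1/52) − 1 = 0.002297, so r = 0.119440 = 11.944%.

11.944%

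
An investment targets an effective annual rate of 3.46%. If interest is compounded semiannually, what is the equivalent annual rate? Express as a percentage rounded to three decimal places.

(1 + r/2)^2 − 1 = 0.0346, so 1 + r/2 = 1.0346^(1/2).
r/2 = 0.017153, so r = 0.034306 = 3.431%.

3.431%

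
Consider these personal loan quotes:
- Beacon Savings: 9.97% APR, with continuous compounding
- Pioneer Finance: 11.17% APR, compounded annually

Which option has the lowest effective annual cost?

Beacon Savings: e^0.0997 − 1 = 10.484%
Pioneer Finance: compounded annually, EAR = 11.170%
The lowest effective annual rate is Beacon Savings at 10.484%.

Beacon Savings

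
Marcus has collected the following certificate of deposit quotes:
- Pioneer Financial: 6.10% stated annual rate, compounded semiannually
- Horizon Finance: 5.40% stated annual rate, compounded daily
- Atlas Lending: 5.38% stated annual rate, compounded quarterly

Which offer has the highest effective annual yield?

Pioneer Financial

Pioneer Financial: (1 + 0.0610/2)^2 − 1 = 6.193%
Horizon Finance: (1 + 0.0540/365)^365 − 1 = 5.548%
Atlas Lending: (1 + 0.0538/4)^4 − 1 = 5.490%
The highest effective annual rate is Pioneer Financial at 6.193%.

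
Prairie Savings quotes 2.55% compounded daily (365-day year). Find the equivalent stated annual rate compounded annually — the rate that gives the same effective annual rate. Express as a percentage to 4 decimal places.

EAR = (1 + 0.0255/365)^365 − 1 = 0.025827.
Compounded annually, the equivalent nominal rate is the EAR itself: 2.5827%.

2.5827%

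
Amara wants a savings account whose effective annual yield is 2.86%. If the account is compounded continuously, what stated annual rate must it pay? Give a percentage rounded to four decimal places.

2.8199%

Continuous: nominal r satisfies e^r − 1 = 0.0286.
r = ln(1 + 0.0286) = ln(1.0286) = 0.028199 = 2.8199%.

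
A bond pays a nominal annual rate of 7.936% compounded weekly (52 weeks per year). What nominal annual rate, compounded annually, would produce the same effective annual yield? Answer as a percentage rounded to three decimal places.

EAR = (1 + 0.07936/52)^52 − 1 = 0.082528.
Compounded annually, the equivalent nominal rate is the EAR itself: 8.253%.

8.253%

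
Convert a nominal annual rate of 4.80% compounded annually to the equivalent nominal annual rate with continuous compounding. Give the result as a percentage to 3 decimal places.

4.688%

Compounded annually, EAR = nominal = 0.048000.
Equivalent continuous rate: r = ln(1 + 0.048000) = 0.046884 = 4.688%.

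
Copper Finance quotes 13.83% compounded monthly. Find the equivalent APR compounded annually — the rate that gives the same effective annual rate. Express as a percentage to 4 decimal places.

14.7412%

EAR = (1 + 0.1383/12)^12 − 1 = 0.147412.
Compounded annually, the equivalent nominal rate is the EAR itself: 14.7412%.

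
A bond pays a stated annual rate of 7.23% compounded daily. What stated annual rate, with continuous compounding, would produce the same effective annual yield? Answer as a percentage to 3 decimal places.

7.229%

EAR = (1 + 0.0723/365)^365 − 1 = 0.074970.
Equivalent continuous rate: r = ln(1 + 0.074970) = 0.072293 = 7.229%.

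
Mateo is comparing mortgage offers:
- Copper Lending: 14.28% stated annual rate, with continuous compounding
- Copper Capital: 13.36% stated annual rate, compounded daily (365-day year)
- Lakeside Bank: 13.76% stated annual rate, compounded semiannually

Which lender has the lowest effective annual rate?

Copper Lending: e^0.1428 − 1 = 15.350%
Copper Capital: (1 + 0.1336/365)^365 − 1 = 14.291%
Lakeside Bank: (1 + 0.1376/2)^2 − 1 = 14.233%
The lowest effective annual rate is Lakeside Bank at 14.233%.

Lakeside Bank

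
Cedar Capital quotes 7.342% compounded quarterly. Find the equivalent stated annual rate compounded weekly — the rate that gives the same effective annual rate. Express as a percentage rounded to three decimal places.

EAR = (1 + 0.07342/4)^4 − 1 = 0.075466.
Solve (1 + r/52)^52 = 1.075466: r/52 = 1.075466^(1/52) − 1 = 0.001400, so r = 0.072805 = 7.281%.

7.281%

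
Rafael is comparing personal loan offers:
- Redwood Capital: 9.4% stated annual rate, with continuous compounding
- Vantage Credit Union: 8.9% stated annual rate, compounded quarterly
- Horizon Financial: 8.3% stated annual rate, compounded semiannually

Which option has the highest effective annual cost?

Redwood Capital: e^0.094 − 1 = 9.856%
Vantage Credit Union: (1 + 0.089/4)^4 − 1 = 9.201%
Horizon Financial: (1 + 0.083/2)^2 − 1 = 8.472%
The highest effective annual rate is Redwood Capital at 9.856%.

Redwood Capital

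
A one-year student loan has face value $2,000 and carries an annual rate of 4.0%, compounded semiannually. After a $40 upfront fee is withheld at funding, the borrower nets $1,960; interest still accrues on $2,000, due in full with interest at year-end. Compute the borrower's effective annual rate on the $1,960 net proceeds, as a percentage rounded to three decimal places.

6.163%

Amount owed after one year: 2,000 × (1 + 0.040/2)^2 = 2,000 × 1.040400 = $2,080.80.
Effective rate on net proceeds: 2,080.80 / 1,960 − 1 = 0.061633 = 6.163%.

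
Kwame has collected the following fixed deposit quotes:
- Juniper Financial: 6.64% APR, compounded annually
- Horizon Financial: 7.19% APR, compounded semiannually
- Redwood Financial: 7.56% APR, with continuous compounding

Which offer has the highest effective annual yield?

Juniper Financial: compounded annually, EAR = 6.640%
Horizon Financial: (1 + 0.0719/2)^2 − 1 = 7.319%
Redwood Financial: e^0.0756 − 1 = 7.853%
The highest effective annual rate is Redwood Financial at 7.853%.

Redwood Financial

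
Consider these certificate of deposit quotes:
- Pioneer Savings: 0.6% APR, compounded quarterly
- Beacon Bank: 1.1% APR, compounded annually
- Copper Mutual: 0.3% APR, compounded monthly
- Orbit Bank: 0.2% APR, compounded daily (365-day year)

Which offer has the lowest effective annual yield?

Orbit Bank

Pioneer Savings: (1 + 0.006/4)^4 − 1 = 0.601%
Beacon Bank: compounded annually, EAR = 1.100%
Copper Mutual: (1 + 0.003/12)^12 − 1 = 0.300%
Orbit Bank: (1 + 0.002/365)^365 − 1 = 0.200%
The lowest effective annual rate is Orbit Bank at 0.200%.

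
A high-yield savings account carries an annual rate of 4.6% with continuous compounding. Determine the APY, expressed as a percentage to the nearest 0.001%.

4.707%

With continuous compounding, EAR = e^0.046 − 1.
e^0.046 = 1.047074, so EAR = 0.047074 = 4.707%.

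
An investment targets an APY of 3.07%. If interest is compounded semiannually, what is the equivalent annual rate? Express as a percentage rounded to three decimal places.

3.047%

(1 + r/2)^2 − 1 = 0.0307, so 1 + r/2 = 1.0307^(1/2).
r/2 = 0.015234, so r = 0.030468 = 3.047%.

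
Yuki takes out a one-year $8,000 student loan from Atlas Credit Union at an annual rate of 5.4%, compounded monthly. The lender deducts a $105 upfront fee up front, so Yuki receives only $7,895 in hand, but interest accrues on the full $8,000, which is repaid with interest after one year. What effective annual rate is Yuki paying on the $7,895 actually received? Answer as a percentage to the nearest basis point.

Amount owed after one year: 8,000 × (1 + 0.054/12)^12 = 8,000 × 1.055357 = $8,442.85.
Effective rate on net proceeds: 8,442.85 / 7,895 − 1 = 0.069393 = 6.94%.

6.94%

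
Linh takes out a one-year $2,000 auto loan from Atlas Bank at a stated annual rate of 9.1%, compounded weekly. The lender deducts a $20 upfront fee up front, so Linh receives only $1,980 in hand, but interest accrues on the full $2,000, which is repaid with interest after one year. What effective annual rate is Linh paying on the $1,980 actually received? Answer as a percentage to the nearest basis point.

10.62%

Amount owed after one year: 2,000 × (1 + 0.091/52)^52 = 2,000 × 1.095182 = $2,190.36.
Effective rate on net proceeds: 2,190.36 / 1,980 − 1 = 0.106244 = 10.62%.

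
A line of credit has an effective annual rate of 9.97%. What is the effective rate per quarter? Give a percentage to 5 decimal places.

2.40439%

The per-quarter rate i satisfies (1 + i)^4 = 1 + 0.0997.
i = 1.0997^(1/4) − 1 = 0.0240439 = 2.40439%.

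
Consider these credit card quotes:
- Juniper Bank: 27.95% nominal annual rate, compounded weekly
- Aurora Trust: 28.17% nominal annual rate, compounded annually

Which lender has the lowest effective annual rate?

Juniper Bank: (1 + 0.2795/52)^52 − 1 = 32.148%
Aurora Trust: compounded annually, EAR = 28.170%
The lowest effective annual rate is Aurora Trust at 28.170%.

Aurora Trust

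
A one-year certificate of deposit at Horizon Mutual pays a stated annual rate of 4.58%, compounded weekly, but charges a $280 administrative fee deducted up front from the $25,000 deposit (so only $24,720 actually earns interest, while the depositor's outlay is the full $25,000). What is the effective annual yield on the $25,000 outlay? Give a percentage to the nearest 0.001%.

3.512%

Value after one year: 24,720 × (1 + 0.0458/52)^52 = 24,720 × 1.046844 = $25,877.98.
Effective yield on the $25,000 outlay: 25,877.98 / 25,000 − 1 = 0.035119 = 3.512%.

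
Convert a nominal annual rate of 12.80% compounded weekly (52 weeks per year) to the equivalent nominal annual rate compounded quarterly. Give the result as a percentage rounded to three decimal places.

EAR = (1 + 0.1280/52)^52 − 1 = 0.136374.
Solve (1 + r/4)^4 = 1.136374: r/4 = 1.136374^(1/4) − 1 = 0.032477, so r = 0.129908 = 12.991%.

12.991%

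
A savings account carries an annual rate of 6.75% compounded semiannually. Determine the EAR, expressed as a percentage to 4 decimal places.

EAR = (1 + 0.0675/2)^2 − 1.
= (1 + 0.033750)^2 − 1 = 1.068639 − 1 = 6.8639%.

6.8639%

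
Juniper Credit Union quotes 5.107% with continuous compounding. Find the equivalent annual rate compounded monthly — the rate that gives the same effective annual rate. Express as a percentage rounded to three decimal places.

5.118%

EAR under continuous compounding: e^0.05107 − 1 = 0.052397.
Solve (1 + r/12)^12 = 1.052397: r/12 = 1.052397^(1/12) − 1 = 0.004265, so r = 0.051179 = 5.118%.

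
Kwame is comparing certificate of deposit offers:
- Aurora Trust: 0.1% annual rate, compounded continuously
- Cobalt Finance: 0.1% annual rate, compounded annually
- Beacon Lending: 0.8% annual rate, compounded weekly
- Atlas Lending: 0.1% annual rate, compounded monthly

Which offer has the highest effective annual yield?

Beacon Lending

Aurora Trust: e^0.001 − 1 = 0.100%
Cobalt Finance: compounded annually, EAR = 0.100%
Beacon Lending: (1 + 0.008/52)^52 − 1 = 0.803%
Atlas Lending: (1 + 0.001/12)^12 − 1 = 0.100%
The highest effective annual rate is Beacon Lending at 0.803%.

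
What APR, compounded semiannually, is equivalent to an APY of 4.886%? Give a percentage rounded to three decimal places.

4.828%

(1 + r/2)^2 − 1 = 0.04886, so 1 + r/2 = 1.04886^(1/2).
r/2 = 0.024139, so r = 0.048277 = 4.828%.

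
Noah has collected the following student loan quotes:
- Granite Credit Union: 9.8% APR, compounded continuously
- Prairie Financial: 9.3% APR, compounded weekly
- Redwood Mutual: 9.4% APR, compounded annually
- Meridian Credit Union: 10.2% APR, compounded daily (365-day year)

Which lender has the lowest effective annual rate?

Redwood Mutual

Granite Credit Union: e^0.098 − 1 = 10.296%
Prairie Financial: (1 + 0.093/52)^52 − 1 = 9.737%
Redwood Mutual: compounded annually, EAR = 9.400%
Meridian Credit Union: (1 + 0.102/365)^365 − 1 = 10.737%
The lowest effective annual rate is Redwood Mutual at 9.400%.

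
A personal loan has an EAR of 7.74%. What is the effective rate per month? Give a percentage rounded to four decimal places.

0.6232%

The per-month rate i satisfies (1 + i)^12 = 1 + 0.0774.
i = 1.0774^(1/12) − 1 = 0.0062319 = 0.6232%.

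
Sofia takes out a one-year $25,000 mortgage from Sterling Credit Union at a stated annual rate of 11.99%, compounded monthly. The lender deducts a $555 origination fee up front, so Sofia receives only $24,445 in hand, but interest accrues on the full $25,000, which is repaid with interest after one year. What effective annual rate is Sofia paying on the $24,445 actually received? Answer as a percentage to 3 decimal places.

15.229%

Amount owed after one year: 25,000 × (1 + 0.1199/12)^12 = 25,000 × 1.126713 = $28,167.84.
Effective rate on net proceeds: 28,167.84 / 24,445 − 1 = 0.152294 = 15.229%.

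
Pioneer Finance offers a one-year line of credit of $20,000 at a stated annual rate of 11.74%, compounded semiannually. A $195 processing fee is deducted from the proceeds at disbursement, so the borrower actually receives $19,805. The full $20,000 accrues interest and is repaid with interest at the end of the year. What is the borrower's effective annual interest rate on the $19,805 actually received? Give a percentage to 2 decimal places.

Amount owed after one year: 20,000 × (1 + 0.1174/2)^2 = 20,000 × 1.120846 = $22,416.91.
Effective rate on net proceeds: 22,416.91 / 19,805 − 1 = 0.131882 = 13.19%.

13.19%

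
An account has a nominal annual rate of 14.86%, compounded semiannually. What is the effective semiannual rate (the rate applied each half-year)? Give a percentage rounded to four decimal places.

7.4300%

With a nominal annual rate compounded semiannually, the periodic rate is the nominal rate divided by 2.
i = 0.1486 / 2 = 0.0743000 = 7.4300%.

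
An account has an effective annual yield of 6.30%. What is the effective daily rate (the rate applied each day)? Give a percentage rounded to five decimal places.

0.01674%

The per-day rate i satisfies (1 + i)^365 = 1 + 0.0630.
i = 1.0630^(1/365) − 1 = 0.0001674 = 0.01674%.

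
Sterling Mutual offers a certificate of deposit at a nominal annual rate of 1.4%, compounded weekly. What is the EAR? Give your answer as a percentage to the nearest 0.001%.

EAR = (1 + 0.014/52)^52 − 1.
= 1.014097 − 1 = 1.410%.

1.410%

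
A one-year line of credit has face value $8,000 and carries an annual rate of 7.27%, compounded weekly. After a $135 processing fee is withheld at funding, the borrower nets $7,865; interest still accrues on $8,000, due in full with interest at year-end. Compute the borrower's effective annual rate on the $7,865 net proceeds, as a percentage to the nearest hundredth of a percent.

Amount owed after one year: 8,000 × (1 + 0.0727/52)^52 = 8,000 × 1.075353 = $8,602.83.
Effective rate on net proceeds: 8,602.83 / 7,865 − 1 = 0.093811 = 9.38%.

9.38%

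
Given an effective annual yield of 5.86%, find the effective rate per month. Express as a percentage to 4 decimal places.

0.4757%

The per-month rate i satisfies (1 + i)^12 = 1 + 0.0586.
i = 1.0586^(1/12) − 1 = 0.0047569 = 0.4757%.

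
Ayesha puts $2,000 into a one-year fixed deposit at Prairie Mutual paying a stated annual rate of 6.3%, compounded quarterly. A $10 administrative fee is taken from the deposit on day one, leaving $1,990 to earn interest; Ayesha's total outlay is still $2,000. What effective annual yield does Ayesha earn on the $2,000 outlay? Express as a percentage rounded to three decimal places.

Value after one year: 1,990 × (1 + 0.063/4)^4 = 1,990 × 1.064504 = $2,118.36.
Effective yield on the $2,000 outlay: 2,118.36 / 2,000 − 1 = 0.059182 = 5.918%.

5.918%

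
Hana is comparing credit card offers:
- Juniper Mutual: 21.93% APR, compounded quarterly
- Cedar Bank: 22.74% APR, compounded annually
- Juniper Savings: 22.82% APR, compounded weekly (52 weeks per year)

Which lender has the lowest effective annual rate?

Juniper Mutual: (1 + 0.2193/4)^4 − 1 = 23.800%
Cedar Bank: compounded annually, EAR = 22.740%
Juniper Savings: (1 + 0.2282/52)^52 − 1 = 25.571%
The lowest effective annual rate is Cedar Bank at 22.740%.

Cedar Bank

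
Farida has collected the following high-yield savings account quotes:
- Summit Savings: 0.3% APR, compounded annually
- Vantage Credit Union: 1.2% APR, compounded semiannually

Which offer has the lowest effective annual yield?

Summit Savings: compounded annually, EAR = 0.300%
Vantage Credit Union: (1 + 0.012/2)^2 − 1 = 1.204%
The lowest effective annual rate is Summit Savings at 0.300%.

Summit Savings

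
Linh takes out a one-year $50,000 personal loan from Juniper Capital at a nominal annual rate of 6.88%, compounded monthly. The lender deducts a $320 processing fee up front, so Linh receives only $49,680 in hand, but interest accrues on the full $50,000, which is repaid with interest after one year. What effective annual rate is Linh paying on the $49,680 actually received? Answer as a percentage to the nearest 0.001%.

7.791%

Amount owed after one year: 50,000 × (1 + 0.0688/12)^12 = 50,000 × 1.071011 = $53,550.57.
Effective rate on net proceeds: 53,550.57 / 49,680 − 1 = 0.077910 = 7.791%.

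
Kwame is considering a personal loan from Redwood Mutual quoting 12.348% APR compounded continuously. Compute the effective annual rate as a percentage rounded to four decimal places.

With continuous compounding, EAR = e^0.12348 − 1.
e^0.12348 = 1.131427, so EAR = 0.131427 = 13.1427%.

13.1427%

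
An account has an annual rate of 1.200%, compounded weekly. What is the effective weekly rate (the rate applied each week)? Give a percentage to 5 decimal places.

0.02308%

With a nominal annual rate compounded weekly, the periodic rate is the nominal rate divided by 52.
i = 0.01200 / 52 = 0.0002308 = 0.02308%.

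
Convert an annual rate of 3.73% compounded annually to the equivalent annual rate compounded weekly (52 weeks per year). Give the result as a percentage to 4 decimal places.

3.6634%

Compounded annually, EAR = nominal = 0.037300.
Solve (1 + r/52)^52 = 1.037300: r/52 = 1.037300^(1/52) − 1 = 0.000705, so r = 0.036634 = 3.6634%.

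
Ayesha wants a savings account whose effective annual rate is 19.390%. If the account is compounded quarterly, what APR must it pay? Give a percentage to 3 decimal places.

18.121%

(1 + r/4)^4 − 1 = 0.19390, so 1 + r/4 = 1.19390^(1/4).
r/4 = 0.045302, so r = 0.181210 = 18.121%.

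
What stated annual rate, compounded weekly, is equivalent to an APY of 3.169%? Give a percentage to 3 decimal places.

(1 + r/52)^52 − 1 = 0.03169, so 1 + r/52 = 1.03169^(1/52).
r/52 = 0.000600, so r = 0.031208 = 3.121%.

3.121%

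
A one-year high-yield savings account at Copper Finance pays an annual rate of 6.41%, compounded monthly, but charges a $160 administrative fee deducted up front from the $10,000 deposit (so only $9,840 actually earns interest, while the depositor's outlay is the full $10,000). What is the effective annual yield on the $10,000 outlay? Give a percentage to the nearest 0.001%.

Value after one year: 9,840 × (1 + 0.0641/12)^12 = 9,840 × 1.066017 = $10,489.61.
Effective yield on the $10,000 outlay: 10,489.61 / 10,000 − 1 = 0.048961 = 4.896%.

4.896%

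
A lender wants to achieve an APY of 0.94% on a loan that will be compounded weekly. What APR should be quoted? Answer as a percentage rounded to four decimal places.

(1 + r/52)^52 − 1 = 0.0094, so 1 + r/52 = 1.0094^(1/52).
r/52 = 0.000180, so r = 0.009357 = 0.9357%.

0.9357%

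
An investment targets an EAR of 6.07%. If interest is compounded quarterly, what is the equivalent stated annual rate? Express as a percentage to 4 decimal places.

(1 + r/4)^4 − 1 = 0.0607, so 1 + r/4 = 1.0607^(1/4).
r/4 = 0.014841, so r = 0.059365 = 5.9365%.

5.9365%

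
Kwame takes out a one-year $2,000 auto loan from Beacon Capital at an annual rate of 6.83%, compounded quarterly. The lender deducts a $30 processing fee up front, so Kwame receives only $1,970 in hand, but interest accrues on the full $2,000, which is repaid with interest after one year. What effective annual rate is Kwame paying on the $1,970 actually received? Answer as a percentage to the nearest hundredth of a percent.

8.64%

Amount owed after one year: 2,000 × (1 + 0.0683/4)^4 = 2,000 × 1.070069 = $2,140.14.
Effective rate on net proceeds: 2,140.14 / 1,970 − 1 = 0.086365 = 8.64%.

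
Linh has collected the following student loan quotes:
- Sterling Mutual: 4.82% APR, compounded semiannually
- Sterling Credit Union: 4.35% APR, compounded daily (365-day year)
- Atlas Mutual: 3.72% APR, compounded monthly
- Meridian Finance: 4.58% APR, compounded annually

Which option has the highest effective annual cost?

Sterling Mutual

Sterling Mutual: (1 + 0.0482/2)^2 − 1 = 4.878%
Sterling Credit Union: (1 + 0.0435/365)^365 − 1 = 4.446%
Atlas Mutual: (1 + 0.0372/12)^12 − 1 = 3.784%
Meridian Finance: compounded annually, EAR = 4.580%
The highest effective annual rate is Sterling Mutual at 4.878%.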